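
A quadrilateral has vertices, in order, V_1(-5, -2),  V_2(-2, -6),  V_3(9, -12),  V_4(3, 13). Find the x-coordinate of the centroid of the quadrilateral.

Apply the surveyor's formula. First the cross-terms c_i = x_i·y_{i+1} − x_{i+1}·y_i:
  26, 78, 153, 59  ⇒  2A = 316, A = 158.
Then Σ (x_i + x_{i+1})·c_i = 2082, so x̄ = 2082 / (6·158) = 347/158.

347/158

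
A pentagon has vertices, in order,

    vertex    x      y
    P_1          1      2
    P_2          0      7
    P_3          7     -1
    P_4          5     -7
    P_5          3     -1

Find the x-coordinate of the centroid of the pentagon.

236/63

Apply the shoelace formula. First the cross-terms c_i = x_i·y_{i+1} − x_{i+1}·y_i:
  7, -49, -44, 16, 7  ⇒  2A = -63, A = -31.5.
Then Σ (x_i + x_{i+1})·c_i = -708, so x̄ = -708 / (6·(-31.5)) = 236/63.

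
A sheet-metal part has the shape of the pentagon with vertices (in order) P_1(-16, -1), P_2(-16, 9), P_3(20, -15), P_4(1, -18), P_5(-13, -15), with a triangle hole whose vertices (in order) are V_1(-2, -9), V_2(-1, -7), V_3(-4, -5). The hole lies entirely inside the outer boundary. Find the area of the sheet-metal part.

456.5

Outer boundary:
Apply the surveyor's formula: 2A = Σ (x_i·y_{i+1} − x_{i+1}·y_i), indices taken mod 5.
Σ = (-160) + (60) + (-345) + (-249) + (-227) = -921
Area = |Σ|/2 = 460.5.
Hole:
Apply Gauss's area formula: 2A = Σ (x_i·y_{i+1} − x_{i+1}·y_i), indices taken mod 3.
Σ = (5) + (-23) + (26) = 8
Area = |Σ|/2 = 4.
Net area = 460.5 − 4 = 456.5.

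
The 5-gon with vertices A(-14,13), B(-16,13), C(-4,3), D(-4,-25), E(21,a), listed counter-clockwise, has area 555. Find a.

17

Write out the shoelace sum; only the two edges meeting at E involve a:
2·Area = [((-4)·a − 21·(-25)) + (21·13 − (-14)·a)] + 142
       = 10·a + 940 = 1110
⇒ a = 17.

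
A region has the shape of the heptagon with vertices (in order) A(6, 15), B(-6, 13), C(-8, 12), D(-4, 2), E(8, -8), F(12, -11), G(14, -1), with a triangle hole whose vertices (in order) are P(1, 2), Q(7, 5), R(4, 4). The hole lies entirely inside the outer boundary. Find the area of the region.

Outer boundary:
Apply Gauss's area formula: 2A = Σ (x_i·y_{i+1} − x_{i+1}·y_i), indices taken mod 7.
Σ = (168) + (32) + (32) + (16) + (8) + (142) + (216) = 614
Area = |Σ|/2 = 307.
Hole:
Cross-terms: -9, 8, 4  ⇒  Σ = 3
Area = |Σ|/2 = 1.5.
Net area = 307 − 1.5 = 305.5.

305.5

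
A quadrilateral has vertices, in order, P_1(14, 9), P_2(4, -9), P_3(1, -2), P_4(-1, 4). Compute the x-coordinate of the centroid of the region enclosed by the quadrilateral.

Apply the surveyor's formula. First the cross-terms c_i = x_i·y_{i+1} − x_{i+1}·y_i:
  -162, 1, 2, -65  ⇒  2A = -224, A = -112.
Then Σ (x_i + x_{i+1})·c_i = -3756, so x̄ = -3756 / (6·(-112)) = 313/56.

313/56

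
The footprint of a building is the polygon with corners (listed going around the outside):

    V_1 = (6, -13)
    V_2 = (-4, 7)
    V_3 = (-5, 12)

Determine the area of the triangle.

15

Apply the shoelace formula: 2A = Σ (x_i·y_{i+1} − x_{i+1}·y_i), indices taken mod 3.
Σ = (-10) + (-13) + (-7) = -30
Area = |Σ|/2 = 15.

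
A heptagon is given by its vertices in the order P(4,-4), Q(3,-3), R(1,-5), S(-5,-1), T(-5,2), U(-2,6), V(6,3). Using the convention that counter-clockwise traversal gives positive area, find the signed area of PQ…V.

-78.5

P→Q: (4)(-3) − (3)(-4) = 0
Q→R: (3)(-5) − (1)(-3) = -12
R→S: (1)(-1) − (-5)(-5) = -26
S→T: (-5)(2) − (-5)(-1) = -15
T→U: (-5)(6) − (-2)(2) = -26
U→V: (-2)(3) − (6)(6) = -42
V→P: (6)(-4) − (4)(3) = -36
Σ = -157
Signed area = Σ/2 = -78.5 (negative ⇒ clockwise traversal).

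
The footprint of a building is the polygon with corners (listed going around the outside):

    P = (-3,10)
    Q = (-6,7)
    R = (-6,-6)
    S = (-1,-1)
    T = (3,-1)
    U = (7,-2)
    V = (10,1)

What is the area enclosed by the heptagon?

126

Σ = (39) + (78) + (0) + (4) + (1) + (27) + (103) = 252
Area = |Σ|/2 = 126.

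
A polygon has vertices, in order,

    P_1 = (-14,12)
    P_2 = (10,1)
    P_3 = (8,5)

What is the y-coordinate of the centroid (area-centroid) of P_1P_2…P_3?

Apply Gauss's area formula. First the cross-terms c_i = x_i·y_{i+1} − x_{i+1}·y_i:
  -134, 42, 166  ⇒  2A = 74, A = 37.
Then Σ (y_i + y_{i+1})·c_i = 1332, so ȳ = 1332 / (6·37) = 6.

6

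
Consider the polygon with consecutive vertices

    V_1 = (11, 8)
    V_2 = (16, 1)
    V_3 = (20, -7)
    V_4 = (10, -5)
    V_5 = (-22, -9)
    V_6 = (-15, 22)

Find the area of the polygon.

Apply the shoelace (surveyor's) formula: 2A = Σ (x_i·y_{i+1} − x_{i+1}·y_i), indices taken mod 6.
Cross-terms: -117, -132, -30, -200, -619, -362  ⇒  Σ = -1460
Area = |Σ|/2 = 730.

730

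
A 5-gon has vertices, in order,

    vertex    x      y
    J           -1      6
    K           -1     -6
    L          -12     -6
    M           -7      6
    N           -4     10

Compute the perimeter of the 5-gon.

|JK| = √((0)² + (-12)²) = √144 = 12
|KL| = √((-11)² + (0)²) = √121 = 11
|LM| = √((5)² + (12)²) = √169 = 13
|MN| = √((3)² + (4)²) = √25 = 5
|NJ| = √((3)² + (-4)²) = √25 = 5
Perimeter = 12 + 11 + 13 + 5 + 5 = 46.

46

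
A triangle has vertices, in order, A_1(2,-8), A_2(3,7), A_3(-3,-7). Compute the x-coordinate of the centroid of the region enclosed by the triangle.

Apply Gauss's area formula. First the cross-terms c_i = x_i·y_{i+1} − x_{i+1}·y_i:
  38, 0, 38  ⇒  2A = 76, A = 38.
Then Σ (x_i + x_{i+1})·c_i = 152, so x̄ = 152 / (6·38) = 2/3.

2/3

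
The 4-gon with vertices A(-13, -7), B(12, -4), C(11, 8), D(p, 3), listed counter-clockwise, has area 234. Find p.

-8

The doubled signed area Σ (x_i y_{i+1} − x_{i+1} y_i) is linear in p.
With p=0 it equals 348; the coefficient of p is -15 (from the two edges through D).
So -15·p + 348 = 2·234 = 468 ⇒ p = -8.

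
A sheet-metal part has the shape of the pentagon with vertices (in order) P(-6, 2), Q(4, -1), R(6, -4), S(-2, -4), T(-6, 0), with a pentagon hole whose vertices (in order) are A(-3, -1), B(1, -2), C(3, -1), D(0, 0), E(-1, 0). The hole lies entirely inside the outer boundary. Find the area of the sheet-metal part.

33.5

Outer boundary:
Apply the surveyor's formula: 2A = Σ (x_i·y_{i+1} − x_{i+1}·y_i), indices taken mod 5.
Cross-terms: -2, -10, -32, -24, -12  ⇒  Σ = -80
Area = |Σ|/2 = 40.
Hole:
A→B: (-3)(-2) − (1)(-1) = 7
B→C: (1)(-1) − (3)(-2) = 5
C→D: (3)(0) − (0)(-1) = 0
D→E: (0)(0) − (-1)(0) = 0
E→A: (-1)(-1) − (-3)(0) = 1
Σ = 13
Area = |Σ|/2 = 6.5.
Net area = 40 − 6.5 = 33.5.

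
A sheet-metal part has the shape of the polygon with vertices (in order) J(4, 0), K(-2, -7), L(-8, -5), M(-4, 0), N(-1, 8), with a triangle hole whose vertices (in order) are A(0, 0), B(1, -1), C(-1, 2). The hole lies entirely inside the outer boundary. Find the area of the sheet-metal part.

Outer boundary:
Σ = (-28) + (-46) + (-20) + (-32) + (-32) = -158
Area = |Σ|/2 = 79.
Hole:
A→B: (0)(-1) − (1)(0) = 0
B→C: (1)(2) − (-1)(-1) = 1
C→A: (-1)(0) − (0)(2) = 0
Σ = 1
Area = |Σ|/2 = 0.5.
Net area = 79 − 0.5 = 78.5.

78.5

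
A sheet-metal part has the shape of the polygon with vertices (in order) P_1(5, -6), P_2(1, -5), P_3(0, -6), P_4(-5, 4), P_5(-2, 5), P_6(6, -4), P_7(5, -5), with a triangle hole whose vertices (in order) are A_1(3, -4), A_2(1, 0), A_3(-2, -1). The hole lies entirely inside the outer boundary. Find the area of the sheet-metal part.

Outer boundary:
Apply the surveyor's formula: 2A = Σ (x_i·y_{i+1} − x_{i+1}·y_i), indices taken mod 7.
Σ = (-19) + (-6) + (-30) + (-17) + (-22) + (-10) + (-5) = -109
Area = |Σ|/2 = 54.5.
Hole:
Σ = (4) + (-1) + (11) = 14
Area = |Σ|/2 = 7.
Net area = 54.5 − 7 = 47.5.

47.5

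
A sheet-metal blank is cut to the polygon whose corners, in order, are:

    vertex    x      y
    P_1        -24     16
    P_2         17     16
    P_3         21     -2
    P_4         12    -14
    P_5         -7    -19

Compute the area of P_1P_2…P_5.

1095

Apply the shoelace formula: 2A = Σ (x_i·y_{i+1} − x_{i+1}·y_i), indices taken mod 5.
Σ = (-656) + (-370) + (-270) + (-326) + (-568) = -2190
Area = |Σ|/2 = 1095.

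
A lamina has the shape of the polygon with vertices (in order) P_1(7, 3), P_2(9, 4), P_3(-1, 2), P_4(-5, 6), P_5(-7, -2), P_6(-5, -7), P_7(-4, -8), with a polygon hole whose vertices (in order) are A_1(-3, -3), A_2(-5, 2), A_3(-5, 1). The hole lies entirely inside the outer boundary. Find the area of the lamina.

86

Outer boundary:
Apply the surveyor's formula: 2A = Σ (x_i·y_{i+1} − x_{i+1}·y_i), indices taken mod 7.
P_1→P_2: (7)(4) − (9)(3) = 1
P_2→P_3: (9)(2) − (-1)(4) = 22
P_3→P_4: (-1)(6) − (-5)(2) = 4
P_4→P_5: (-5)(-2) − (-7)(6) = 52
P_5→P_6: (-7)(-7) − (-5)(-2) = 39
P_6→P_7: (-5)(-8) − (-4)(-7) = 12
P_7→P_1: (-4)(3) − (7)(-8) = 44
Σ = 174
Area = |Σ|/2 = 87.
Hole:
Σ = (-21) + (5) + (18) = 2
Area = |Σ|/2 = 1.
Net area = 87 − 1 = 86.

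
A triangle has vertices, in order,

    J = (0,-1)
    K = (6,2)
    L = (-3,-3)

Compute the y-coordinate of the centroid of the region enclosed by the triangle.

Apply the shoelace formula. First the cross-terms c_i = x_i·y_{i+1} − x_{i+1}·y_i:
  6, -12, 3  ⇒  2A = -3, A = -1.5.
Then Σ (y_i + y_{i+1})·c_i = 6, so ȳ = 6 / (6·(-1.5)) = -2/3.

-2/3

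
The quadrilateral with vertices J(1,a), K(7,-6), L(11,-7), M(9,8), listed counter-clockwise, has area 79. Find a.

2

Write out the shoelace sum; only the two edges meeting at J involve a:
2·Area = [(9·a − 1·8) + (1·(-6) − 7·a)] + 168
       = 2·a + 154 = 158
⇒ a = 2.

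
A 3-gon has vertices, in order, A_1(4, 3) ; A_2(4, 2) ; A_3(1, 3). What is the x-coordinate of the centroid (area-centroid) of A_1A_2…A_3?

Apply Gauss's area formula. First the cross-terms c_i = x_i·y_{i+1} − x_{i+1}·y_i:
  -4, 10, -9  ⇒  2A = -3, A = -1.5.
Then Σ (x_i + x_{i+1})·c_i = -27, so x̄ = -27 / (6·(-1.5)) = 3.

3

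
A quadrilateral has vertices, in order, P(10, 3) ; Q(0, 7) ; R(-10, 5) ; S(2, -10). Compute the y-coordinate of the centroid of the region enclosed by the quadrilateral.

29/84

Apply the shoelace formula. First the cross-terms c_i = x_i·y_{i+1} − x_{i+1}·y_i:
  70, 70, 90, 106  ⇒  2A = 336, A = 168.
Then Σ (y_i + y_{i+1})·c_i = 348, so ȳ = 348 / (6·168) = 29/84.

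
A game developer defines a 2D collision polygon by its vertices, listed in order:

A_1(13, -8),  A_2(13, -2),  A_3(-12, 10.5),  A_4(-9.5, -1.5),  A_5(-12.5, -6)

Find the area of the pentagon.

Apply the shoelace formula: 2A = Σ (x_i·y_{i+1} − x_{i+1}·y_i), indices taken mod 5.
A_1→A_2: (13)(-2) − (13)(-8) = 78
A_2→A_3: (13)(10.5) − (-12)(-2) = 112.5
A_3→A_4: (-12)(-1.5) − (-9.5)(10.5) = 117.75
A_4→A_5: (-9.5)(-6) − (-12.5)(-1.5) = 38.25
A_5→A_1: (-12.5)(-8) − (13)(-6) = 178
Σ = 524.5
Area = |Σ|/2 = 262.25.

262.25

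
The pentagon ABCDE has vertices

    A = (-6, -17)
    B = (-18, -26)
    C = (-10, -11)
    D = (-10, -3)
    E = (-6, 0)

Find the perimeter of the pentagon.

|AB| = √((-12)² + (-9)²) = √225 = 15
|BC| = √((8)² + (15)²) = √289 = 17
|CD| = √((0)² + (8)²) = √64 = 8
|DE| = √((4)² + (3)²) = √25 = 5
|EA| = √((0)² + (-17)²) = √289 = 17
Perimeter = 15 + 17 + 8 + 5 + 17 = 62.

62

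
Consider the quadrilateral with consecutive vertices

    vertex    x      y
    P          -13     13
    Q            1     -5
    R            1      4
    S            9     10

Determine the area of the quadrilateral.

141

Cross-terms: 52, 9, -26, 247  ⇒  Σ = 282
Area = |Σ|/2 = 141.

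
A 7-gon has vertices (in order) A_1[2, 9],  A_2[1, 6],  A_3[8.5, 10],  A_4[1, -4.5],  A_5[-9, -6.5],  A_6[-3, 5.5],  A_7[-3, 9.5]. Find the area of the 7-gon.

Cross-terms: 3, -41, -48.25, -47, -69, -12, -46  ⇒  Σ = -260.25
Area = |Σ|/2 = 130.125.

130.125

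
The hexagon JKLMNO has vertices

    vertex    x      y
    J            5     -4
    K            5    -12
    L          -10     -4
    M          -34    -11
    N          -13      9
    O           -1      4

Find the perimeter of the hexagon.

|JK| = √((0)² + (-8)²) = √64 = 8
|KL| = √((-15)² + (8)²) = √289 = 17
|LM| = √((-24)² + (-7)²) = √625 = 25
|MN| = √((21)² + (20)²) = √841 = 29
|NO| = √((12)² + (-5)²) = √169 = 13
|OJ| = √((6)² + (-8)²) = √100 = 10
Perimeter = 8 + 17 + 25 + 29 + 13 + 10 = 102.

102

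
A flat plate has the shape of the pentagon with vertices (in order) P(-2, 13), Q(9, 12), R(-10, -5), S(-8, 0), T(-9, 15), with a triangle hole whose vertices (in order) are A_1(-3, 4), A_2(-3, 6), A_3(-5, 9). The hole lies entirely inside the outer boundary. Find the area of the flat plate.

154.5

Outer boundary:
Apply the surveyor's formula: 2A = Σ (x_i·y_{i+1} − x_{i+1}·y_i), indices taken mod 5.
Σ = (-141) + (75) + (-40) + (-120) + (-87) = -313
Area = |Σ|/2 = 156.5.
Hole:
Apply the shoelace formula: 2A = Σ (x_i·y_{i+1} − x_{i+1}·y_i), indices taken mod 3.
A_1→A_2: (-3)(6) − (-3)(4) = -6
A_2→A_3: (-3)(9) − (-5)(6) = 3
A_3→A_1: (-5)(4) − (-3)(9) = 7
Σ = 4
Area = |Σ|/2 = 2.
Net area = 156.5 − 2 = 154.5.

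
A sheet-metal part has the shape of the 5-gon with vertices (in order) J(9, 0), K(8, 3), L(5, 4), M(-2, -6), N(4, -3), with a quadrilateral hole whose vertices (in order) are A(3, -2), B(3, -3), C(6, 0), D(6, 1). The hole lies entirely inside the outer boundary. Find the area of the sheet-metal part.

Outer boundary:
Apply the shoelace (surveyor's) formula: 2A = Σ (x_i·y_{i+1} − x_{i+1}·y_i), indices taken mod 5.
Σ = (27) + (17) + (-22) + (30) + (27) = 79
Area = |Σ|/2 = 39.5.
Hole:
Apply the shoelace (surveyor's) formula: 2A = Σ (x_i·y_{i+1} − x_{i+1}·y_i), indices taken mod 4.
Σ = (-3) + (18) + (6) + (-15) = 6
Area = |Σ|/2 = 3.
Net area = 39.5 − 3 = 36.5.

36.5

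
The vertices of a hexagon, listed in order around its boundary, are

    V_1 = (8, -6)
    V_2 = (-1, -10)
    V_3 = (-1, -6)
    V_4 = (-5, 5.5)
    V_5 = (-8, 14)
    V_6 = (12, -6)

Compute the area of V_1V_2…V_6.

147.75

V_1→V_2: (8)(-10) − (-1)(-6) = -86
V_2→V_3: (-1)(-6) − (-1)(-10) = -4
V_3→V_4: (-1)(5.5) − (-5)(-6) = -35.5
V_4→V_5: (-5)(14) − (-8)(5.5) = -26
V_5→V_6: (-8)(-6) − (12)(14) = -120
V_6→V_1: (12)(-6) − (8)(-6) = -24
Σ = -295.5
Area = |Σ|/2 = 147.75.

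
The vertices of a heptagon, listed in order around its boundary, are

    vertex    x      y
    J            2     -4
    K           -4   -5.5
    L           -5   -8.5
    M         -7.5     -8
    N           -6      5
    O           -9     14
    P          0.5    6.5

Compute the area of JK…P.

124.625

J→K: (2)(-5.5) − (-4)(-4) = -27
K→L: (-4)(-8.5) − (-5)(-5.5) = 6.5
L→M: (-5)(-8) − (-7.5)(-8.5) = -23.75
M→N: (-7.5)(5) − (-6)(-8) = -85.5
N→O: (-6)(14) − (-9)(5) = -39
O→P: (-9)(6.5) − (0.5)(14) = -65.5
P→J: (0.5)(-4) − (2)(6.5) = -15
Σ = -249.25
Area = |Σ|/2 = 124.625.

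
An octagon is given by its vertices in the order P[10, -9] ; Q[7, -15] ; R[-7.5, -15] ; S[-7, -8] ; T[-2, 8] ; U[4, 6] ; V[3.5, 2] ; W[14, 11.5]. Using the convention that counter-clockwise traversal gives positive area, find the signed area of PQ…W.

-353.625

Apply the shoelace (surveyor's) formula: 2A = Σ (x_i·y_{i+1} − x_{i+1}·y_i), indices taken mod 8.
P→Q: (10)(-15) − (7)(-9) = -87
Q→R: (7)(-15) − (-7.5)(-15) = -217.5
R→S: (-7.5)(-8) − (-7)(-15) = -45
S→T: (-7)(8) − (-2)(-8) = -72
T→U: (-2)(6) − (4)(8) = -44
U→V: (4)(2) − (3.5)(6) = -13
V→W: (3.5)(11.5) − (14)(2) = 12.25
W→P: (14)(-9) − (10)(11.5) = -241
Σ = -707.25
Signed area = Σ/2 = -353.625 (negative ⇒ clockwise traversal).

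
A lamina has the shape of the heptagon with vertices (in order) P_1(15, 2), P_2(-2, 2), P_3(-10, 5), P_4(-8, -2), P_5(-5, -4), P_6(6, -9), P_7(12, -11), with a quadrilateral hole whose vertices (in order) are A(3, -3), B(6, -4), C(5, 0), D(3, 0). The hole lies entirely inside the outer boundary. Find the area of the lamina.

Outer boundary:
Σ = (34) + (10) + (60) + (22) + (69) + (42) + (189) = 426
Area = |Σ|/2 = 213.
Hole:
Cross-terms: 6, 20, 0, -9  ⇒  Σ = 17
Area = |Σ|/2 = 8.5.
Net area = 213 − 8.5 = 204.5.

204.5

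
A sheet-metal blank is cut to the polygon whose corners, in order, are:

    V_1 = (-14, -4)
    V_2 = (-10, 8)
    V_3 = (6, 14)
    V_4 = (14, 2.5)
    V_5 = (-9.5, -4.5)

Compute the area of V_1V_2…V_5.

V_1→V_2: (-14)(8) − (-10)(-4) = -152
V_2→V_3: (-10)(14) − (6)(8) = -188
V_3→V_4: (6)(2.5) − (14)(14) = -181
V_4→V_5: (14)(-4.5) − (-9.5)(2.5) = -39.25
V_5→V_1: (-9.5)(-4) − (-14)(-4.5) = -25
Σ = -585.25
Area = |Σ|/2 = 292.625.

292.625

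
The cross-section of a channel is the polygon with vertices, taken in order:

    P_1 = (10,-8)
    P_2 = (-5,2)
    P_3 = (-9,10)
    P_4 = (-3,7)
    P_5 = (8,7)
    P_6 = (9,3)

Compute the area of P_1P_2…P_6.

151.5

Apply the surveyor's formula: 2A = Σ (x_i·y_{i+1} − x_{i+1}·y_i), indices taken mod 6.
Cross-terms: -20, -32, -33, -77, -39, -102  ⇒  Σ = -303
Area = |Σ|/2 = 151.5.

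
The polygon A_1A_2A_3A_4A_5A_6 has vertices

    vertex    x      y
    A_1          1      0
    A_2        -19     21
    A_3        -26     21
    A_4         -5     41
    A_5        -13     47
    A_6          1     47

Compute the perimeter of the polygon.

|A_1A_2| = √((-20)² + (21)²) = √841 = 29
|A_2A_3| = √((-7)² + (0)²) = √49 = 7
|A_3A_4| = √((21)² + (20)²) = √841 = 29
|A_4A_5| = √((-8)² + (6)²) = √100 = 10
|A_5A_6| = √((14)² + (0)²) = √196 = 14
|A_6A_1| = √((0)² + (-47)²) = √2209 = 47
Perimeter = 29 + 7 + 29 + 10 + 14 + 47 = 136.

136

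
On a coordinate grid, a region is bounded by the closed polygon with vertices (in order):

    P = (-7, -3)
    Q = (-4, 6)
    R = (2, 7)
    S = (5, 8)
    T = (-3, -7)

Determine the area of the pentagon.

82

Cross-terms: -54, -40, -19, -11, -40  ⇒  Σ = -164
Area = |Σ|/2 = 82.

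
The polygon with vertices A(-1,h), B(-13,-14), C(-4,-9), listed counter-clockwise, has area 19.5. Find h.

-3

The doubled signed area Σ (x_i y_{i+1} − x_{i+1} y_i) is linear in h.
With h=0 it equals 66; the coefficient of h is 9 (from the two edges through A).
So 9·h + 66 = 2·19.5 = 39 ⇒ h = -3.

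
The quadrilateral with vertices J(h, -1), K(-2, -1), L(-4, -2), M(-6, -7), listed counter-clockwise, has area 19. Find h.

3

The doubled signed area Σ (x_i y_{i+1} − x_{i+1} y_i) is linear in h.
With h=0 it equals 20; the coefficient of h is 6 (from the two edges through J).
So 6·h + 20 = 2·19 = 38 ⇒ h = 3.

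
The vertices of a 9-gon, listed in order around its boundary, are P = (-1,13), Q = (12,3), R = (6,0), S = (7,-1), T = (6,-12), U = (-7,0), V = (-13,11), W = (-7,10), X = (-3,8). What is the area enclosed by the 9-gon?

Apply the surveyor's formula: 2A = Σ (x_i·y_{i+1} − x_{i+1}·y_i), indices taken mod 9.
Cross-terms: -159, -18, -6, -78, -84, -77, -53, -26, -31  ⇒  Σ = -532
Area = |Σ|/2 = 266.

266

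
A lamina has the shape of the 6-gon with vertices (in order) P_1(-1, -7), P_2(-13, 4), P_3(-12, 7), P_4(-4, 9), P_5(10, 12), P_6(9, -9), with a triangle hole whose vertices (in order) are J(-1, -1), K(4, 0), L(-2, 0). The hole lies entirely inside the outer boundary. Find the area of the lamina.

310

Outer boundary:
Cross-terms: -95, -43, -80, -138, -198, -72  ⇒  Σ = -626
Area = |Σ|/2 = 313.
Hole:
Apply the shoelace formula: 2A = Σ (x_i·y_{i+1} − x_{i+1}·y_i), indices taken mod 3.
Cross-terms: 4, 0, 2  ⇒  Σ = 6
Area = |Σ|/2 = 3.
Net area = 313 − 3 = 310.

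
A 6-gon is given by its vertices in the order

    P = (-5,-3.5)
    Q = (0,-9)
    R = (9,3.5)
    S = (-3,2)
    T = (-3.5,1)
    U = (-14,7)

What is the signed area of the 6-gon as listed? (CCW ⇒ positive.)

116

Apply the shoelace formula: 2A = Σ (x_i·y_{i+1} − x_{i+1}·y_i), indices taken mod 6.
P→Q: (-5)(-9) − (0)(-3.5) = 45
Q→R: (0)(3.5) − (9)(-9) = 81
R→S: (9)(2) − (-3)(3.5) = 28.5
S→T: (-3)(1) − (-3.5)(2) = 4
T→U: (-3.5)(7) − (-14)(1) = -10.5
U→P: (-14)(-3.5) − (-5)(7) = 84
Σ = 232
Signed area = Σ/2 = 116 (positive ⇒ counter-clockwise traversal).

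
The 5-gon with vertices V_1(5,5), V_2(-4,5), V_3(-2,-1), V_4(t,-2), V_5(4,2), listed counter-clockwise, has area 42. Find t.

The doubled signed area Σ (x_i y_{i+1} − x_{i+1} y_i) is linear in t.
With t=0 it equals 81; the coefficient of t is 3 (from the two edges through V_4).
So 3·t + 81 = 2·42 = 84 ⇒ t = 1.

1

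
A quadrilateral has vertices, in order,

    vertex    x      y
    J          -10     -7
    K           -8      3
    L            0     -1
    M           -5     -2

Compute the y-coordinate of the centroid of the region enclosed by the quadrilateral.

-20/17

Apply the shoelace (surveyor's) formula. First the cross-terms c_i = x_i·y_{i+1} − x_{i+1}·y_i:
  -86, 8, -5, 15  ⇒  2A = -68, A = -34.
Then Σ (y_i + y_{i+1})·c_i = 240, so ȳ = 240 / (6·(-34)) = -20/17.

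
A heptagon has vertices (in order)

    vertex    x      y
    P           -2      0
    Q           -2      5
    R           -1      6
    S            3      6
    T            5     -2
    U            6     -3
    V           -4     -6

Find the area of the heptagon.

Apply the shoelace formula: 2A = Σ (x_i·y_{i+1} − x_{i+1}·y_i), indices taken mod 7.
Σ = (-10) + (-7) + (-24) + (-36) + (-3) + (-48) + (-12) = -140
Area = |Σ|/2 = 70.

70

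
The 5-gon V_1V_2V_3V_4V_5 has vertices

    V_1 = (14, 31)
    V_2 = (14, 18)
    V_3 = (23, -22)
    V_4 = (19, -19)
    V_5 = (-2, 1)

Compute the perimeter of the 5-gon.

|V_1V_2| = √((0)² + (-13)²) = √169 = 13
|V_2V_3| = √((9)² + (-40)²) = √1681 = 41
|V_3V_4| = √((-4)² + (3)²) = √25 = 5
|V_4V_5| = √((-21)² + (20)²) = √841 = 29
|V_5V_1| = √((16)² + (30)²) = √1156 = 34
Perimeter = 13 + 41 + 5 + 29 + 34 = 122.

122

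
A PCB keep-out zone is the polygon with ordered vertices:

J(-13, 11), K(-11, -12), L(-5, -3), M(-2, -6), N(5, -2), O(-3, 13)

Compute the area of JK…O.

Σ = (277) + (-27) + (24) + (34) + (59) + (136) = 503
Area = |Σ|/2 = 251.5.

251.5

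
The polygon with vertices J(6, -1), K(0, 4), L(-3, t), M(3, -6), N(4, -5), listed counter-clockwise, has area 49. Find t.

-3

Write out the shoelace sum; only the two edges meeting at L involve t:
2·Area = [(0·t − (-3)·4) + ((-3)·(-6) − 3·t)] + 59
       = -3·t + 89 = 98
⇒ t = -3.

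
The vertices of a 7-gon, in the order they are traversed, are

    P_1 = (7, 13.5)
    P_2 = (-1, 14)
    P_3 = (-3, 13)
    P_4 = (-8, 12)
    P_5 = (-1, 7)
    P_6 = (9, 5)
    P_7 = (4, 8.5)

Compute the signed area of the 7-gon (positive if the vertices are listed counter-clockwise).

Σ = (111.5) + (29) + (68) + (-44) + (-68) + (56.5) + (-5.5) = 147.5
Signed area = Σ/2 = 73.75 (positive ⇒ counter-clockwise traversal).

73.75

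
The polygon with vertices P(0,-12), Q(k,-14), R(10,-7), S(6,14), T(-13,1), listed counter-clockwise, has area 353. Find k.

8

Write out the shoelace sum; only the two edges meeting at Q involve k:
2·Area = [(0·(-14) − k·(-12)) + (k·(-7) − 10·(-14))] + 526
       = 5·k + 666 = 706
⇒ k = 8.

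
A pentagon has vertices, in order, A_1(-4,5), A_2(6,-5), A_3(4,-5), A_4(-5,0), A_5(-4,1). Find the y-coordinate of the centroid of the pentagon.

-62/99

Apply the surveyor's formula. First the cross-terms c_i = x_i·y_{i+1} − x_{i+1}·y_i:
  -10, -10, -25, -5, -16  ⇒  2A = -66, A = -33.
Then Σ (y_i + y_{i+1})·c_i = 124, so ȳ = 124 / (6·(-33)) = -62/99.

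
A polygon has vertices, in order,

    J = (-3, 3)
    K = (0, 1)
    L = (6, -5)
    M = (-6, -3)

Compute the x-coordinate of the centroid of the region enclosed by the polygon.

-6/7

Apply Gauss's area formula. First the cross-terms c_i = x_i·y_{i+1} − x_{i+1}·y_i:
  -3, -6, -48, -27  ⇒  2A = -84, A = -42.
Then Σ (x_i + x_{i+1})·c_i = 216, so x̄ = 216 / (6·(-42)) = -6/7.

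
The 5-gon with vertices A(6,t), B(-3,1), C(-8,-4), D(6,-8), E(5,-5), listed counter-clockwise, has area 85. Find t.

The doubled signed area Σ (x_i y_{i+1} − x_{i+1} y_i) is linear in t.
With t=0 it equals 154; the coefficient of t is 8 (from the two edges through A).
So 8·t + 154 = 2·85 = 170 ⇒ t = 2.

2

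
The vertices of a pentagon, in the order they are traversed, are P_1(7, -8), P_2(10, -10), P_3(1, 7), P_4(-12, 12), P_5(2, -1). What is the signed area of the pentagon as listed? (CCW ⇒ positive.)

Apply the shoelace formula: 2A = Σ (x_i·y_{i+1} − x_{i+1}·y_i), indices taken mod 5.
Σ = (10) + (80) + (96) + (-12) + (-9) = 165
Signed area = Σ/2 = 82.5 (positive ⇒ counter-clockwise traversal).

82.5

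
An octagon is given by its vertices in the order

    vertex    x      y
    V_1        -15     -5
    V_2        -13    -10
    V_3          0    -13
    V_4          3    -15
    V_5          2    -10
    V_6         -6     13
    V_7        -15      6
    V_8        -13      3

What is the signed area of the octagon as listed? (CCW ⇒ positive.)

Cross-terms: 85, 169, 39, 0, -34, 159, 33, 110  ⇒  Σ = 561
Signed area = Σ/2 = 280.5 (positive ⇒ counter-clockwise traversal).

280.5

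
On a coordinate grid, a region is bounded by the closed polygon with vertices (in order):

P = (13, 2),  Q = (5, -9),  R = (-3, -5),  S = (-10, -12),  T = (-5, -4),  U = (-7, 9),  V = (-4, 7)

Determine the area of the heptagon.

199

Apply the surveyor's formula: 2A = Σ (x_i·y_{i+1} − x_{i+1}·y_i), indices taken mod 7.
P→Q: (13)(-9) − (5)(2) = -127
Q→R: (5)(-5) − (-3)(-9) = -52
R→S: (-3)(-12) − (-10)(-5) = -14
S→T: (-10)(-4) − (-5)(-12) = -20
T→U: (-5)(9) − (-7)(-4) = -73
U→V: (-7)(7) − (-4)(9) = -13
V→P: (-4)(2) − (13)(7) = -99
Σ = -398
Area = |Σ|/2 = 199.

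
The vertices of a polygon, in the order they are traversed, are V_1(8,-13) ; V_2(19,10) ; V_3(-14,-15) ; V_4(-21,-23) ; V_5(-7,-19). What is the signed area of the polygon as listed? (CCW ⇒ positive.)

Apply the shoelace formula: 2A = Σ (x_i·y_{i+1} − x_{i+1}·y_i), indices taken mod 5.
Σ = (327) + (-145) + (7) + (238) + (243) = 670
Signed area = Σ/2 = 335 (positive ⇒ counter-clockwise traversal).

335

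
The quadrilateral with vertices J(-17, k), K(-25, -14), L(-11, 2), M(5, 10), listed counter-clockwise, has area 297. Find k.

17

The doubled signed area Σ (x_i y_{i+1} − x_{i+1} y_i) is linear in k.
With k=0 it equals 84; the coefficient of k is 30 (from the two edges through J).
So 30·k + 84 = 2·297 = 594 ⇒ k = 17.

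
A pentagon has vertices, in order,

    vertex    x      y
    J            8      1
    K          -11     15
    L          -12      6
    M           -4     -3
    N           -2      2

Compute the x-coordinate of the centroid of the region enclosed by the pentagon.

-1333/273

Apply the shoelace formula. First the cross-terms c_i = x_i·y_{i+1} − x_{i+1}·y_i:
  131, 114, 60, -14, -18  ⇒  2A = 273, A = 136.5.
Then Σ (x_i + x_{i+1})·c_i = -3999, so x̄ = -3999 / (6·136.5) = -1333/273.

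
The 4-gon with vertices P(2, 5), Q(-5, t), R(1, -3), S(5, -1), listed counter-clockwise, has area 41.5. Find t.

2

Write out the shoelace sum; only the two edges meeting at Q involve t:
2·Area = [(2·t − (-5)·5) + ((-5)·(-3) − 1·t)] + 41
       = 1·t + 81 = 83
⇒ t = 2.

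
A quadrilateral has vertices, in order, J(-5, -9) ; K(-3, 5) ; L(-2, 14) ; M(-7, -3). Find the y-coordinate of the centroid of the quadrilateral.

14/17

Apply the surveyor's formula. First the cross-terms c_i = x_i·y_{i+1} − x_{i+1}·y_i:
  -52, -32, 104, 48  ⇒  2A = 68, A = 34.
Then Σ (y_i + y_{i+1})·c_i = 168, so ȳ = 168 / (6·34) = 14/17.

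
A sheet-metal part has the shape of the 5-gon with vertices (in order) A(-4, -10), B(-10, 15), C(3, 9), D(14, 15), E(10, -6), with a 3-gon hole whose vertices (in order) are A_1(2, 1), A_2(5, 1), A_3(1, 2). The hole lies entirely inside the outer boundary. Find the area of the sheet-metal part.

365.5

Outer boundary:
Apply the surveyor's formula: 2A = Σ (x_i·y_{i+1} − x_{i+1}·y_i), indices taken mod 5.
Σ = (-160) + (-135) + (-81) + (-234) + (-124) = -734
Area = |Σ|/2 = 367.
Hole:
Cross-terms: -3, 9, -3  ⇒  Σ = 3
Area = |Σ|/2 = 1.5.
Net area = 367 − 1.5 = 365.5.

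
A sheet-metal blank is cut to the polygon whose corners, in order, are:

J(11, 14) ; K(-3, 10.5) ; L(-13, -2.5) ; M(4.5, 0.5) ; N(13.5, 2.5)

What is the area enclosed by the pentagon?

236.125

Σ = (157.5) + (144) + (4.75) + (4.5) + (161.5) = 472.25
Area = |Σ|/2 = 236.125.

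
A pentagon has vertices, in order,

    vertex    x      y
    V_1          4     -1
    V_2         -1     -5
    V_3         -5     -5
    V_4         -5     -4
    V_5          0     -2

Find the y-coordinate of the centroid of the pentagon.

-41/12

Apply the shoelace formula. First the cross-terms c_i = x_i·y_{i+1} − x_{i+1}·y_i:
  -21, -20, -5, 10, 8  ⇒  2A = -28, A = -14.
Then Σ (y_i + y_{i+1})·c_i = 287, so ȳ = 287 / (6·(-14)) = -41/12.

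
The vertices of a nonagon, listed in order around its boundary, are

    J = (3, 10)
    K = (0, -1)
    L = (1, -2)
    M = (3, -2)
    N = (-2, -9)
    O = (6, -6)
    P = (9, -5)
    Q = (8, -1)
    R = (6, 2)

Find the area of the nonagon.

Apply the surveyor's formula: 2A = Σ (x_i·y_{i+1} − x_{i+1}·y_i), indices taken mod 9.
Σ = (-3) + (1) + (4) + (-31) + (66) + (24) + (31) + (22) + (54) = 168
Area = |Σ|/2 = 84.

84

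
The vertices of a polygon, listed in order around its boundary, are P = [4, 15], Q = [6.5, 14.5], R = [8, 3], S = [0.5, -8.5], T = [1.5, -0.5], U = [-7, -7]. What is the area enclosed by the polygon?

142

Apply the shoelace formula: 2A = Σ (x_i·y_{i+1} − x_{i+1}·y_i), indices taken mod 6.
Cross-terms: -39.5, -96.5, -69.5, 12.5, -14, -77  ⇒  Σ = -284
Area = |Σ|/2 = 142.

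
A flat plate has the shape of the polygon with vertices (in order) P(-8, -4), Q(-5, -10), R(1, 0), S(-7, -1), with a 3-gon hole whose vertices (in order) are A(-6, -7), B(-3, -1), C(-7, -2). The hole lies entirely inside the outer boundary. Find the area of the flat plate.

Outer boundary:
P→Q: (-8)(-10) − (-5)(-4) = 60
Q→R: (-5)(0) − (1)(-10) = 10
R→S: (1)(-1) − (-7)(0) = -1
S→P: (-7)(-4) − (-8)(-1) = 20
Σ = 89
Area = |Σ|/2 = 44.5.
Hole:
Σ = (-15) + (-1) + (37) = 21
Area = |Σ|/2 = 10.5.
Net area = 44.5 − 10.5 = 34.

34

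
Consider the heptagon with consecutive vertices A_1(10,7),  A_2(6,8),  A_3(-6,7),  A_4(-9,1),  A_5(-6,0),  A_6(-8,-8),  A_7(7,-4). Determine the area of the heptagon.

208

Apply the surveyor's formula: 2A = Σ (x_i·y_{i+1} − x_{i+1}·y_i), indices taken mod 7.
Σ = (38) + (90) + (57) + (6) + (48) + (88) + (89) = 416
Area = |Σ|/2 = 208.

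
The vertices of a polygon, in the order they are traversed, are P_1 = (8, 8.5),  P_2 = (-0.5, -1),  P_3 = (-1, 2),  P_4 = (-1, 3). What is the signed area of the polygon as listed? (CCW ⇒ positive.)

-19.625

Cross-terms: -3.75, -2, -1, -32.5  ⇒  Σ = -39.25
Signed area = Σ/2 = -19.625 (negative ⇒ clockwise traversal).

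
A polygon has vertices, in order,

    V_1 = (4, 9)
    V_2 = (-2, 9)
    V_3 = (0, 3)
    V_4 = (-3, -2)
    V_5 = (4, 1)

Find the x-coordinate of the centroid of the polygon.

59/47

Apply the surveyor's formula. First the cross-terms c_i = x_i·y_{i+1} − x_{i+1}·y_i:
  54, -6, 9, 5, 32  ⇒  2A = 94, A = 47.
Then Σ (x_i + x_{i+1})·c_i = 354, so x̄ = 354 / (6·47) = 59/47.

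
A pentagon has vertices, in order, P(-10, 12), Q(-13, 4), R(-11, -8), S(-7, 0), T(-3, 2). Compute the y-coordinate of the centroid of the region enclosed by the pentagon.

Apply Gauss's area formula. First the cross-terms c_i = x_i·y_{i+1} − x_{i+1}·y_i:
  116, 148, -56, -14, -16  ⇒  2A = 178, A = 89.
Then Σ (y_i + y_{i+1})·c_i = 1460, so ȳ = 1460 / (6·89) = 730/267.

730/267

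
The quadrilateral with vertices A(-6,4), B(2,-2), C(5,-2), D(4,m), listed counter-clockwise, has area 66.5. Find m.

9

Write out the shoelace sum; only the two edges meeting at D involve m:
2·Area = [(5·m − 4·(-2)) + (4·4 − (-6)·m)] + 10
       = 11·m + 34 = 133
⇒ m = 9.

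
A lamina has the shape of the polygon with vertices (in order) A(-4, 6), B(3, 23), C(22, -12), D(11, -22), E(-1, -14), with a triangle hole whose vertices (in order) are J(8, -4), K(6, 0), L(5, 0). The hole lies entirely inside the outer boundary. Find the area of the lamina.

Outer boundary:
Σ = (-110) + (-542) + (-352) + (-176) + (-62) = -1242
Area = |Σ|/2 = 621.
Hole:
Apply the shoelace formula: 2A = Σ (x_i·y_{i+1} − x_{i+1}·y_i), indices taken mod 3.
J→K: (8)(0) − (6)(-4) = 24
K→L: (6)(0) − (5)(0) = 0
L→J: (5)(-4) − (8)(0) = -20
Σ = 4
Area = |Σ|/2 = 2.
Net area = 621 − 2 = 619.

619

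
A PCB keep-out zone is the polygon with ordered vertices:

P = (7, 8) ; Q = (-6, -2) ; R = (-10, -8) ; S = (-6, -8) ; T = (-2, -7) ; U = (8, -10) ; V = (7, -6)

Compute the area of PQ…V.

158

Σ = (34) + (28) + (32) + (26) + (76) + (22) + (98) = 316
Area = |Σ|/2 = 158.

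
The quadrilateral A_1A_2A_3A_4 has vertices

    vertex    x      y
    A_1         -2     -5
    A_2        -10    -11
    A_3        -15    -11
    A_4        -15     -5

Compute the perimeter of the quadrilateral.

34

|A_1A_2| = √((-8)² + (-6)²) = √100 = 10
|A_2A_3| = √((-5)² + (0)²) = √25 = 5
|A_3A_4| = √((0)² + (6)²) = √36 = 6
|A_4A_1| = √((13)² + (0)²) = √169 = 13
Perimeter = 10 + 5 + 6 + 13 = 34.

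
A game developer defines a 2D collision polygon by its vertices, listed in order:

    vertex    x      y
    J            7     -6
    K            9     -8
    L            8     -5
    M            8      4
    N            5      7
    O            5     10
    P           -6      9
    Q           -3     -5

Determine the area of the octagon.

Apply the surveyor's formula: 2A = Σ (x_i·y_{i+1} − x_{i+1}·y_i), indices taken mod 8.
J→K: (7)(-8) − (9)(-6) = -2
K→L: (9)(-5) − (8)(-8) = 19
L→M: (8)(4) − (8)(-5) = 72
M→N: (8)(7) − (5)(4) = 36
N→O: (5)(10) − (5)(7) = 15
O→P: (5)(9) − (-6)(10) = 105
P→Q: (-6)(-5) − (-3)(9) = 57
Q→J: (-3)(-6) − (7)(-5) = 53
Σ = 355
Area = |Σ|/2 = 177.5.

177.5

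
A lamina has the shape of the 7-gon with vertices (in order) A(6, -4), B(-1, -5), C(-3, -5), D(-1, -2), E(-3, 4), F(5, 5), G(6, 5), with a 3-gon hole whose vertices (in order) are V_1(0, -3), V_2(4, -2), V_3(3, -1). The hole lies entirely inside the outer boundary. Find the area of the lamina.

Outer boundary:
Apply Gauss's area formula: 2A = Σ (x_i·y_{i+1} − x_{i+1}·y_i), indices taken mod 7.
A→B: (6)(-5) − (-1)(-4) = -34
B→C: (-1)(-5) − (-3)(-5) = -10
C→D: (-3)(-2) − (-1)(-5) = 1
D→E: (-1)(4) − (-3)(-2) = -10
E→F: (-3)(5) − (5)(4) = -35
F→G: (5)(5) − (6)(5) = -5
G→A: (6)(-4) − (6)(5) = -54
Σ = -147
Area = |Σ|/2 = 73.5.
Hole:
Apply Gauss's area formula: 2A = Σ (x_i·y_{i+1} − x_{i+1}·y_i), indices taken mod 3.
Σ = (12) + (2) + (-9) = 5
Area = |Σ|/2 = 2.5.
Net area = 73.5 − 2.5 = 71.

71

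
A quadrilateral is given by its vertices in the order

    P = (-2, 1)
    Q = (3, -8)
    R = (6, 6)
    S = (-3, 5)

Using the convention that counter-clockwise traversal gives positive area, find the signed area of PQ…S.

67

Cross-terms: 13, 66, 48, 7  ⇒  Σ = 134
Signed area = Σ/2 = 67 (positive ⇒ counter-clockwise traversal).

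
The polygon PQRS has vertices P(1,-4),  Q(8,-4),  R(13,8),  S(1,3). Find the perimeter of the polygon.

40

|PQ| = √((7)² + (0)²) = √49 = 7
|QR| = √((5)² + (12)²) = √169 = 13
|RS| = √((-12)² + (-5)²) = √169 = 13
|SP| = √((0)² + (-7)²) = √49 = 7
Perimeter = 7 + 13 + 13 + 7 = 40.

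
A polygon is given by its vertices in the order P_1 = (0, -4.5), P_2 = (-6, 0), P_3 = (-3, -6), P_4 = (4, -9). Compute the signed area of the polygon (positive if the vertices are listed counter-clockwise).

Apply the shoelace formula: 2A = Σ (x_i·y_{i+1} − x_{i+1}·y_i), indices taken mod 4.
P_1→P_2: (0)(0) − (-6)(-4.5) = -27
P_2→P_3: (-6)(-6) − (-3)(0) = 36
P_3→P_4: (-3)(-9) − (4)(-6) = 51
P_4→P_1: (4)(-4.5) − (0)(-9) = -18
Σ = 42
Signed area = Σ/2 = 21 (positive ⇒ counter-clockwise traversal).

21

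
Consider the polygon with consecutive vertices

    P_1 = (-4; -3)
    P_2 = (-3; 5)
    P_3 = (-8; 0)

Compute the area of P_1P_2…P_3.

17.5

Apply Gauss's area formula: 2A = Σ (x_i·y_{i+1} − x_{i+1}·y_i), indices taken mod 3.
Cross-terms: -29, 40, 24  ⇒  Σ = 35
Area = |Σ|/2 = 17.5.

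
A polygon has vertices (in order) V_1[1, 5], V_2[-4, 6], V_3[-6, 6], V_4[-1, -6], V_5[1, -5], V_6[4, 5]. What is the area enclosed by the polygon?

65.5

Cross-terms: 26, 12, 42, 11, 25, 15  ⇒  Σ = 131
Area = |Σ|/2 = 65.5.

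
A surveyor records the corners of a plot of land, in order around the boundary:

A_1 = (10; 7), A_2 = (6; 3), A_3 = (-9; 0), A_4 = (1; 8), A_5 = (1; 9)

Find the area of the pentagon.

Apply Gauss's area formula: 2A = Σ (x_i·y_{i+1} − x_{i+1}·y_i), indices taken mod 5.
Σ = (-12) + (27) + (-72) + (1) + (-83) = -139
Area = |Σ|/2 = 69.5.

69.5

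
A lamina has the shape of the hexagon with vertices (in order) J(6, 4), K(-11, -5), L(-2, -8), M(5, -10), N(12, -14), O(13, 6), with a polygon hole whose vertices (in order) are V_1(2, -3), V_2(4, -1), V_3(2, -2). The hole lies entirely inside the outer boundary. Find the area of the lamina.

Outer boundary:
Apply the shoelace formula: 2A = Σ (x_i·y_{i+1} − x_{i+1}·y_i), indices taken mod 6.
J→K: (6)(-5) − (-11)(4) = 14
K→L: (-11)(-8) − (-2)(-5) = 78
L→M: (-2)(-10) − (5)(-8) = 60
M→N: (5)(-14) − (12)(-10) = 50
N→O: (12)(6) − (13)(-14) = 254
O→J: (13)(4) − (6)(6) = 16
Σ = 472
Area = |Σ|/2 = 236.
Hole:
Σ = (10) + (-6) + (-2) = 2
Area = |Σ|/2 = 1.
Net area = 236 − 1 = 235.

235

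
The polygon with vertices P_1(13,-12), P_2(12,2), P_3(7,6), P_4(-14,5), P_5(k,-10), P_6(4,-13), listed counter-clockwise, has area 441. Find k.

Write out the shoelace sum; only the two edges meeting at P_5 involve k:
2·Area = [((-14)·(-10) − k·5) + (k·(-13) − 4·(-10))] + 468
       = -18·k + 648 = 882
⇒ k = -13.

-13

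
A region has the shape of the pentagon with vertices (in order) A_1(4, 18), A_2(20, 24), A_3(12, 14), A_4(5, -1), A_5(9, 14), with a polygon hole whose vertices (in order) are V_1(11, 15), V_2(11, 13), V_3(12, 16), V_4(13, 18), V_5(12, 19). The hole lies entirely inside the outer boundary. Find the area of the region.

Outer boundary:
Σ = (-264) + (-8) + (-82) + (79) + (106) = -169
Area = |Σ|/2 = 84.5.
Hole:
Apply the surveyor's formula: 2A = Σ (x_i·y_{i+1} − x_{i+1}·y_i), indices taken mod 5.
Σ = (-22) + (20) + (8) + (31) + (-29) = 8
Area = |Σ|/2 = 4.
Net area = 84.5 − 4 = 80.5.

80.5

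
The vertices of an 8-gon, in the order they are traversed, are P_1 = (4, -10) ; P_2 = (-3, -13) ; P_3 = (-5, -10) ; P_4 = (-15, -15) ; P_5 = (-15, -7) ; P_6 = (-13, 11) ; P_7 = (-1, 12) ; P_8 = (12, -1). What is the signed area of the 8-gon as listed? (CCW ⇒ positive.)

Apply the shoelace formula: 2A = Σ (x_i·y_{i+1} − x_{i+1}·y_i), indices taken mod 8.
Cross-terms: -82, -35, -75, -120, -256, -145, -143, -116  ⇒  Σ = -972
Signed area = Σ/2 = -486 (negative ⇒ clockwise traversal).

-486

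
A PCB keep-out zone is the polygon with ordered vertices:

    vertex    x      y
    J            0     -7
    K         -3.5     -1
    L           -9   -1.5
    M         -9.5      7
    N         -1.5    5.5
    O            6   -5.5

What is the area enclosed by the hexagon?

Σ = (-24.5) + (-3.75) + (-77.25) + (-41.75) + (-24.75) + (-42) = -214
Area = |Σ|/2 = 107.

107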